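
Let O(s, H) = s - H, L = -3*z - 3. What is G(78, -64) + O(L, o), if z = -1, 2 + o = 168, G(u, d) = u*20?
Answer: 1394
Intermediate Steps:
G(u, d) = 20*u
o = 166 (o = -2 + 168 = 166)
L = 0 (L = -3*(-1) - 3 = 3 - 3 = 0)
G(78, -64) + O(L, o) = 20*78 + (0 - 1*166) = 1560 + (0 - 166) = 1560 - 166 = 1394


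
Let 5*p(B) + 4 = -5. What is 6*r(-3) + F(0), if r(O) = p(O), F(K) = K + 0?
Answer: -54/5 ≈ -10.800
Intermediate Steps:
F(K) = K
p(B) = -9/5 (p(B) = -4/5 + (1/5)*(-5) = -4/5 - 1 = -9/5)
r(O) = -9/5
6*r(-3) + F(0) = 6*(-9/5) + 0 = -54/5 + 0 = -54/5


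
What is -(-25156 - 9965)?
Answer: 35121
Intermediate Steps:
-(-25156 - 9965) = -1*(-35121) = 35121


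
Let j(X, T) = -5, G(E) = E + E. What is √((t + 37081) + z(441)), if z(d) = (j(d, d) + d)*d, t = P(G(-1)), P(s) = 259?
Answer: 4*√14351 ≈ 479.18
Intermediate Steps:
G(E) = 2*E
t = 259
z(d) = d*(-5 + d) (z(d) = (-5 + d)*d = d*(-5 + d))
√((t + 37081) + z(441)) = √((259 + 37081) + 441*(-5 + 441)) = √(37340 + 441*436) = √(37340 + 192276) = √229616 = 4*√14351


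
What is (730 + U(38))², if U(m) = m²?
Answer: 4726276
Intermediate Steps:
(730 + U(38))² = (730 + 38²)² = (730 + 1444)² = 2174² = 4726276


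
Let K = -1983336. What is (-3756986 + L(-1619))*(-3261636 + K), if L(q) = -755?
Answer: 19709246328252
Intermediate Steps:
(-3756986 + L(-1619))*(-3261636 + K) = (-3756986 - 755)*(-3261636 - 1983336) = -3757741*(-5244972) = 19709246328252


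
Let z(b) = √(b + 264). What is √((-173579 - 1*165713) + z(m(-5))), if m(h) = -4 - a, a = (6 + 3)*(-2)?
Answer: √(-339292 + √278) ≈ 582.47*I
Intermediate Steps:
a = -18 (a = 9*(-2) = -18)
m(h) = 14 (m(h) = -4 - 1*(-18) = -4 + 18 = 14)
z(b) = √(264 + b)
√((-173579 - 1*165713) + z(m(-5))) = √((-173579 - 1*165713) + √(264 + 14)) = √((-173579 - 165713) + √278) = √(-339292 + √278)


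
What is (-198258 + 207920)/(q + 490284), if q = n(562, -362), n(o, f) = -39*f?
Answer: 4831/252201 ≈ 0.019155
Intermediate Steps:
q = 14118 (q = -39*(-362) = 14118)
(-198258 + 207920)/(q + 490284) = (-198258 + 207920)/(14118 + 490284) = 9662/504402 = 9662*(1/504402) = 4831/252201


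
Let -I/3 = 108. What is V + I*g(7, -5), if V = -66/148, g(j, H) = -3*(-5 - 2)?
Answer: -503529/74 ≈ -6804.4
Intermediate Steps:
g(j, H) = 21 (g(j, H) = -3*(-7) = 21)
I = -324 (I = -3*108 = -324)
V = -33/74 (V = -66*1/148 = -33/74 ≈ -0.44595)
V + I*g(7, -5) = -33/74 - 324*21 = -33/74 - 6804 = -503529/74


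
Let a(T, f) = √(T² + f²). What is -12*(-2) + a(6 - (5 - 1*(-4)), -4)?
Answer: 29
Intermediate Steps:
-12*(-2) + a(6 - (5 - 1*(-4)), -4) = -12*(-2) + √((6 - (5 - 1*(-4)))² + (-4)²) = 24 + √((6 - (5 + 4))² + 16) = 24 + √((6 - 1*9)² + 16) = 24 + √((6 - 9)² + 16) = 24 + √((-3)² + 16) = 24 + √(9 + 16) = 24 + √25 = 24 + 5 = 29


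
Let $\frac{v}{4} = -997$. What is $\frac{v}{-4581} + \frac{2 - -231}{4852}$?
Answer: $\frac{20417149}{22227012} \approx 0.91857$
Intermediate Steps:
$v = -3988$ ($v = 4 \left(-997\right) = -3988$)
$\frac{v}{-4581} + \frac{2 - -231}{4852} = - \frac{3988}{-4581} + \frac{2 - -231}{4852} = \left(-3988\right) \left(- \frac{1}{4581}\right) + \left(2 + 231\right) \frac{1}{4852} = \frac{3988}{4581} + 233 \cdot \frac{1}{4852} = \frac{3988}{4581} + \frac{233}{4852} = \frac{20417149}{22227012}$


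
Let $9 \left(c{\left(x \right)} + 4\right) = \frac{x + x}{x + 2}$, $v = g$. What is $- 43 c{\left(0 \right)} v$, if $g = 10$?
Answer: $1720$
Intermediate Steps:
$v = 10$
$c{\left(x \right)} = -4 + \frac{2 x}{9 \left(2 + x\right)}$ ($c{\left(x \right)} = -4 + \frac{\left(x + x\right) \frac{1}{x + 2}}{9} = -4 + \frac{2 x \frac{1}{2 + x}}{9} = -4 + \frac{2 x}{9 \left(2 + x\right)}$)
$- 43 c{\left(0 \right)} v = - 43 \frac{2 \left(-36 - 0\right)}{9 \left(2 + 0\right)} 10 = - 43 \frac{2 \left(-36 + 0\right)}{9 \cdot 2} \cdot 10 = - 43 \cdot \frac{2}{9} \cdot \frac{1}{2} \left(-36\right) 10 = \left(-43\right) \left(-4\right) 10 = 172 \cdot 10 = 1720$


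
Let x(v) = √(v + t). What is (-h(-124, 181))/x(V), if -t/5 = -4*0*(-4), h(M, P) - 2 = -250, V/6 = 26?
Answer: 124*√39/39 ≈ 19.856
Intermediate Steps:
V = 156 (V = 6*26 = 156)
h(M, P) = -248 (h(M, P) = 2 - 250 = -248)
t = 0 (t = -5*(-4*0)*(-4) = -0*(-4) = -5*0 = 0)
x(v) = √v (x(v) = √(v + 0) = √v)
(-h(-124, 181))/x(V) = (-1*(-248))/(√156) = 248/((2*√39)) = 248*(√39/78) = 124*√39/39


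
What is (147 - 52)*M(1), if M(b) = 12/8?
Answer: 285/2 ≈ 142.50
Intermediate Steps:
M(b) = 3/2 (M(b) = 12*(⅛) = 3/2)
(147 - 52)*M(1) = (147 - 52)*(3/2) = 95*(3/2) = 285/2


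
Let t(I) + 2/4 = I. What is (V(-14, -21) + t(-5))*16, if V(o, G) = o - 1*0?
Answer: -312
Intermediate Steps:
V(o, G) = o (V(o, G) = o + 0 = o)
t(I) = -½ + I
(V(-14, -21) + t(-5))*16 = (-14 + (-½ - 5))*16 = (-14 - 11/2)*16 = -39/2*16 = -312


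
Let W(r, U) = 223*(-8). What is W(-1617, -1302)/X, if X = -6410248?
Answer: 223/801281 ≈ 0.00027830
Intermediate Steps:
W(r, U) = -1784
W(-1617, -1302)/X = -1784/(-6410248) = -1784*(-1/6410248) = 223/801281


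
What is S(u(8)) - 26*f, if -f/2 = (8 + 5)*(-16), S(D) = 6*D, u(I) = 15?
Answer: -10726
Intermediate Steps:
f = 416 (f = -2*(8 + 5)*(-16) = -26*(-16) = -2*(-208) = 416)
S(u(8)) - 26*f = 6*15 - 26*416 = 90 - 1*10816 = 90 - 10816 = -10726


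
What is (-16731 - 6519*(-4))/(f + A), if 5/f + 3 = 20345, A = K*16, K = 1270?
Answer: 38019198/82669889 ≈ 0.45989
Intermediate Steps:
A = 20320 (A = 1270*16 = 20320)
f = 5/20342 (f = 5/(-3 + 20345) = 5/20342 ≈ 0.00024580)
(-16731 - 6519*(-4))/(f + A) = (-16731 - 6519*(-4))/(5/20342 + 20320) = (-16731 + 26076)/(413349445/20342) = 9345*(20342/413349445) = 38019198/82669889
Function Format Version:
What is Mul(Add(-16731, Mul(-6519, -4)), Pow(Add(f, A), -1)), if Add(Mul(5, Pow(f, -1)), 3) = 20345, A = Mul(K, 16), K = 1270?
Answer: Rational(38019198, 82669889) ≈ 0.45989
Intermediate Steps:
A = 20320 (A = Mul(1270, 16) = 20320)
f = Rational(5, 20342) (f = Mul(5, Pow(Add(-3, 20345), -1)) = Mul(5, Pow(20342, -1)) = Mul(5, Rational(1, 20342)) = Rational(5, 20342) ≈ 0.00024580)
Mul(Add(-16731, Mul(-6519, -4)), Pow(Add(f, A), -1)) = Mul(Add(-16731, Mul(-6519, -4)), Pow(Add(Rational(5, 20342), 20320), -1)) = Mul(Add(-16731, 26076), Pow(Rational(413349445, 20342), -1)) = Mul(9345, Rational(20342, 413349445)) = Rational(38019198, 82669889)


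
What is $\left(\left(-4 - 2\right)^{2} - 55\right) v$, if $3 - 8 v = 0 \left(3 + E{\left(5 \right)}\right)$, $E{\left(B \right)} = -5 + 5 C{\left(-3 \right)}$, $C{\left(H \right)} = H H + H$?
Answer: $- \frac{57}{8} \approx -7.125$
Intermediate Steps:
$C{\left(H \right)} = H + H^{2}$ ($C{\left(H \right)} = H^{2} + H = H + H^{2}$)
$E{\left(B \right)} = 25$ ($E{\left(B \right)} = -5 + 5 \left(- 3 \left(1 - 3\right)\right) = -5 + 5 \left(\left(-3\right) \left(-2\right)\right) = -5 + 5 \cdot 6 = -5 + 30 = 25$)
$v = \frac{3}{8}$ ($v = \frac{3}{8} - \frac{0 \left(3 + 25\right)}{8} = \frac{3}{8} - \frac{0 \cdot 28}{8} = \frac{3}{8} - 0 = \frac{3}{8} + 0 = \frac{3}{8} \approx 0.375$)
$\left(\left(-4 - 2\right)^{2} - 55\right) v = \left(\left(-4 - 2\right)^{2} - 55\right) \frac{3}{8} = \left(\left(-6\right)^{2} - 55\right) \frac{3}{8} = \left(36 - 55\right) \frac{3}{8} = \left(-19\right) \frac{3}{8} = - \frac{57}{8}$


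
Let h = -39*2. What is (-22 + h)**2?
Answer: 10000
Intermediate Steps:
h = -78
(-22 + h)**2 = (-22 - 78)**2 = (-100)**2 = 10000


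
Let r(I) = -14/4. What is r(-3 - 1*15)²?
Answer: 49/4 ≈ 12.250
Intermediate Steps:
r(I) = -7/2 (r(I) = -14*¼ = -7/2)
r(-3 - 1*15)² = (-7/2)² = 49/4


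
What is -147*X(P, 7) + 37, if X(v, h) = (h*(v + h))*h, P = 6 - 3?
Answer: -71993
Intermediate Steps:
P = 3
X(v, h) = h**2*(h + v) (X(v, h) = (h*(h + v))*h = h**2*(h + v))
-147*X(P, 7) + 37 = -147*7**2*(7 + 3) + 37 = -7203*10 + 37 = -147*490 + 37 = -72030 + 37 = -71993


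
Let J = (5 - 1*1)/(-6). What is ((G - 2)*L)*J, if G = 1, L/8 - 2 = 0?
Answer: 32/3 ≈ 10.667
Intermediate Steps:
L = 16 (L = 16 + 8*0 = 16 + 0 = 16)
J = -⅔ (J = (5 - 1)*(-⅙) = 4*(-⅙) = -⅔ ≈ -0.66667)
((G - 2)*L)*J = ((1 - 2)*16)*(-⅔) = -1*16*(-⅔) = -16*(-⅔) = 32/3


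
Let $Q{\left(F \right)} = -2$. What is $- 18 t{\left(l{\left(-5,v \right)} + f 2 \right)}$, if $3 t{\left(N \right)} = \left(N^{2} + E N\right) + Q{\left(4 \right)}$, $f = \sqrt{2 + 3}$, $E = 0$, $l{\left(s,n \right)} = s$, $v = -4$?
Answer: $-258 + 120 \sqrt{5} \approx 10.328$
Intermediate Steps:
$f = \sqrt{5} \approx 2.2361$
$t{\left(N \right)} = - \frac{2}{3} + \frac{N^{2}}{3}$ ($t{\left(N \right)} = \frac{\left(N^{2} + 0 N\right) - 2}{3} = \frac{\left(N^{2} + 0\right) - 2}{3} = \frac{N^{2} - 2}{3} = \frac{-2 + N^{2}}{3} = - \frac{2}{3} + \frac{N^{2}}{3}$)
$- 18 t{\left(l{\left(-5,v \right)} + f 2 \right)} = - 18 \left(- \frac{2}{3} + \frac{\left(-5 + \sqrt{5} \cdot 2\right)^{2}}{3}\right) = - 18 \left(- \frac{2}{3} + \frac{\left(-5 + 2 \sqrt{5}\right)^{2}}{3}\right) = 12 - 6 \left(-5 + 2 \sqrt{5}\right)^{2}$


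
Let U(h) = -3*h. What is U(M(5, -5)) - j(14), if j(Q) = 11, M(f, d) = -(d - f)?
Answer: -41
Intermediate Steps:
M(f, d) = f - d
U(M(5, -5)) - j(14) = -3*(5 - 1*(-5)) - 1*11 = -3*(5 + 5) - 11 = -3*10 - 11 = -30 - 11 = -41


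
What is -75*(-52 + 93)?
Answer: -3075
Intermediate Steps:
-75*(-52 + 93) = -75*41 = -3075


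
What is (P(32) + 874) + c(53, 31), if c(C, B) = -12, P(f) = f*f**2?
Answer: 33630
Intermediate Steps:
P(f) = f**3
(P(32) + 874) + c(53, 31) = (32**3 + 874) - 12 = (32768 + 874) - 12 = 33642 - 12 = 33630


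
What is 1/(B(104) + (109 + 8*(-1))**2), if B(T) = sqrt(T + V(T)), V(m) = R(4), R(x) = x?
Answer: 10201/104060293 - 6*sqrt(3)/104060293 ≈ 9.7930e-5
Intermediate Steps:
V(m) = 4
B(T) = sqrt(4 + T) (B(T) = sqrt(T + 4) = sqrt(4 + T))
1/(B(104) + (109 + 8*(-1))**2) = 1/(sqrt(4 + 104) + (109 + 8*(-1))**2) = 1/(sqrt(108) + (109 - 8)**2) = 1/(6*sqrt(3) + 101**2) = 1/(6*sqrt(3) + 10201) = 1/(10201 + 6*sqrt(3))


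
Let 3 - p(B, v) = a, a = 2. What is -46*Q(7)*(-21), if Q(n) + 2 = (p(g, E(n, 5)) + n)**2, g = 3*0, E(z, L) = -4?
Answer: 59892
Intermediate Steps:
g = 0
p(B, v) = 1 (p(B, v) = 3 - 1*2 = 3 - 2 = 1)
Q(n) = -2 + (1 + n)**2
-46*Q(7)*(-21) = -46*(-2 + (1 + 7)**2)*(-21) = -46*(-2 + 8**2)*(-21) = -46*(-2 + 64)*(-21) = -46*62*(-21) = -2852*(-21) = 59892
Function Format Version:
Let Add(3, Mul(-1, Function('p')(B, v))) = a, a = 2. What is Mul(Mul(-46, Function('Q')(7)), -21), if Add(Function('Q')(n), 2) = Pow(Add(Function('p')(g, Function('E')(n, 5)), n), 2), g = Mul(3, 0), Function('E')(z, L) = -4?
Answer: 59892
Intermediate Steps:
g = 0
Function('p')(B, v) = 1 (Function('p')(B, v) = Add(3, Mul(-1, 2)) = Add(3, -2) = 1)
Function('Q')(n) = Add(-2, Pow(Add(1, n), 2))
Mul(Mul(-46, Function('Q')(7)), -21) = Mul(Mul(-46, Add(-2, Pow(Add(1, 7), 2))), -21) = Mul(Mul(-46, Add(-2, Pow(8, 2))), -21) = Mul(Mul(-46, Add(-2, 64)), -21) = Mul(Mul(-46, 62), -21) = Mul(-2852, -21) = 59892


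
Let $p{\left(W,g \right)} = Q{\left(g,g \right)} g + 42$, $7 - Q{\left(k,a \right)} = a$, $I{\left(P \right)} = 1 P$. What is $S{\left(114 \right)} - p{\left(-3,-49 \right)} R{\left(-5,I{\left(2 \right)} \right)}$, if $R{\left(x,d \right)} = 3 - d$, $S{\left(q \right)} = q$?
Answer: $2816$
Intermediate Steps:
$I{\left(P \right)} = P$
$Q{\left(k,a \right)} = 7 - a$
$p{\left(W,g \right)} = 42 + g \left(7 - g\right)$ ($p{\left(W,g \right)} = \left(7 - g\right) g + 42 = g \left(7 - g\right) + 42 = 42 + g \left(7 - g\right)$)
$S{\left(114 \right)} - p{\left(-3,-49 \right)} R{\left(-5,I{\left(2 \right)} \right)} = 114 - \left(42 - - 49 \left(-7 - 49\right)\right) \left(3 - 2\right) = 114 - \left(42 - \left(-49\right) \left(-56\right)\right) \left(3 - 2\right) = 114 - \left(42 - 2744\right) 1 = 114 - \left(-2702\right) 1 = 114 - -2702 = 114 + 2702 = 2816$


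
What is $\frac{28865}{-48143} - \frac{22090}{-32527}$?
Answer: $\frac{124587015}{1565947361} \approx 0.07956$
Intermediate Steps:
$\frac{28865}{-48143} - \frac{22090}{-32527} = 28865 \left(- \frac{1}{48143}\right) - - \frac{22090}{32527} = - \frac{28865}{48143} + \frac{22090}{32527} = \frac{124587015}{1565947361}$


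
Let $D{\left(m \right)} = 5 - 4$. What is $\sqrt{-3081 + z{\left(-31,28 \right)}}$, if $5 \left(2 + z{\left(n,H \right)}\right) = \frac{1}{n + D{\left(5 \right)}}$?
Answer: $\frac{i \sqrt{2774706}}{30} \approx 55.525 i$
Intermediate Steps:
$D{\left(m \right)} = 1$ ($D{\left(m \right)} = 5 - 4 = 1$)
$z{\left(n,H \right)} = -2 + \frac{1}{5 \left(1 + n\right)}$ ($z{\left(n,H \right)} = -2 + \frac{1}{5 \left(n + 1\right)} = -2 + \frac{1}{5 \left(1 + n\right)}$)
$\sqrt{-3081 + z{\left(-31,28 \right)}} = \sqrt{-3081 + \frac{-9 - -310}{5 \left(1 - 31\right)}} = \sqrt{-3081 + \frac{-9 + 310}{5 \left(-30\right)}} = \sqrt{-3081 + \frac{1}{5} \left(- \frac{1}{30}\right) 301} = \sqrt{-3081 - \frac{301}{150}} = \sqrt{- \frac{462451}{150}} = \frac{i \sqrt{2774706}}{30}$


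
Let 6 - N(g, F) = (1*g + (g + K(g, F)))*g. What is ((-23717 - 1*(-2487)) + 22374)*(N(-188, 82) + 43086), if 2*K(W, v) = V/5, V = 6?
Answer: -157203904/5 ≈ -3.1441e+7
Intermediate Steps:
K(W, v) = 3/5 (K(W, v) = (6/5)/2 = (6*(1/5))/2 = (1/2)*(6/5) = 3/5)
N(g, F) = 6 - g*(3/5 + 2*g) (N(g, F) = 6 - (1*g + (g + 3/5))*g = 6 - (g + (3/5 + g))*g = 6 - (3/5 + 2*g)*g = 6 - g*(3/5 + 2*g))
((-23717 - 1*(-2487)) + 22374)*(N(-188, 82) + 43086) = ((-23717 - 1*(-2487)) + 22374)*((6 - 2*(-188)**2 - 3/5*(-188)) + 43086) = ((-23717 + 2487) + 22374)*((6 - 2*35344 + 564/5) + 43086) = (-21230 + 22374)*((6 - 70688 + 564/5) + 43086) = 1144*(-352846/5 + 43086) = 1144*(-137416/5) = -157203904/5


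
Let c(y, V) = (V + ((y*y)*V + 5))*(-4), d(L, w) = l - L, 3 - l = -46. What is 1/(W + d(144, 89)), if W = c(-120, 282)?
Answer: -1/16244443 ≈ -6.1559e-8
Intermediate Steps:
l = 49 (l = 3 - 1*(-46) = 3 + 46 = 49)
d(L, w) = 49 - L
c(y, V) = -20 - 4*V - 4*V*y² (c(y, V) = (V + (y²*V + 5))*(-4) = (V + (V*y² + 5))*(-4) = (V + (5 + V*y²))*(-4) = (5 + V + V*y²)*(-4) = -20 - 4*V - 4*V*y²)
W = -16244348 (W = -20 - 4*282 - 4*282*(-120)² = -20 - 1128 - 4*282*14400 = -20 - 1128 - 16243200 = -16244348)
1/(W + d(144, 89)) = 1/(-16244348 + (49 - 1*144)) = 1/(-16244348 + (49 - 144)) = 1/(-16244348 - 95) = 1/(-16244443) = -1/16244443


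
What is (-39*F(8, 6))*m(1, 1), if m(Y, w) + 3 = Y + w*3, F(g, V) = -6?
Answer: 234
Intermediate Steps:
m(Y, w) = -3 + Y + 3*w (m(Y, w) = -3 + (Y + w*3) = -3 + (Y + 3*w) = -3 + Y + 3*w)
(-39*F(8, 6))*m(1, 1) = (-39*(-6))*(-3 + 1 + 3*1) = 234*(-3 + 1 + 3) = 234*1 = 234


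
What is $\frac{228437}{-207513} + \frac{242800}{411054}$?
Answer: $- \frac{7252631033}{14216508117} \approx -0.51016$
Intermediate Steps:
$\frac{228437}{-207513} + \frac{242800}{411054} = 228437 \left(- \frac{1}{207513}\right) + 242800 \cdot \frac{1}{411054} = - \frac{228437}{207513} + \frac{121400}{205527} = - \frac{7252631033}{14216508117}$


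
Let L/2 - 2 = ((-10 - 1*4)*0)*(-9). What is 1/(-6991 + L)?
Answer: -1/6987 ≈ -0.00014312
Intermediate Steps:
L = 4 (L = 4 + 2*(((-10 - 1*4)*0)*(-9)) = 4 + 2*(((-10 - 4)*0)*(-9)) = 4 + 2*(-14*0*(-9)) = 4 + 2*(0*(-9)) = 4 + 2*0 = 4 + 0 = 4)
1/(-6991 + L) = 1/(-6991 + 4) = 1/(-6987) = -1/6987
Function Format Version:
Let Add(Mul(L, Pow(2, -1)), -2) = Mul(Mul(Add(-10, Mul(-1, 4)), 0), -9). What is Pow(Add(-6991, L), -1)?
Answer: Rational(-1, 6987) ≈ -0.00014312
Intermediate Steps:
L = 4 (L = Add(4, Mul(2, Mul(Mul(Add(-10, Mul(-1, 4)), 0), -9))) = Add(4, Mul(2, Mul(Mul(Add(-10, -4), 0), -9))) = Add(4, Mul(2, Mul(Mul(-14, 0), -9))) = Add(4, Mul(2, Mul(0, -9))) = Add(4, Mul(2, 0)) = Add(4, 0) = 4)
Pow(Add(-6991, L), -1) = Pow(Add(-6991, 4), -1) = Pow(-6987, -1) = Rational(-1, 6987)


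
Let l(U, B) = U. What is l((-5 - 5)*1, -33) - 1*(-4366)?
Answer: 4356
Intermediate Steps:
l((-5 - 5)*1, -33) - 1*(-4366) = (-5 - 5)*1 - 1*(-4366) = -10*1 + 4366 = -10 + 4366 = 4356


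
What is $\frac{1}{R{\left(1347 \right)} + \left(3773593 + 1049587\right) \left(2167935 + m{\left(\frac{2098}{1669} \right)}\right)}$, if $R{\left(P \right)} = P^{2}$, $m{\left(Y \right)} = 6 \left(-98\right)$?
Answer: $\frac{1}{10453506517869} \approx 9.5662 \cdot 10^{-14}$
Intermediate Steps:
$m{\left(Y \right)} = -588$
$\frac{1}{R{\left(1347 \right)} + \left(3773593 + 1049587\right) \left(2167935 + m{\left(\frac{2098}{1669} \right)}\right)} = \frac{1}{1347^{2} + \left(3773593 + 1049587\right) \left(2167935 - 588\right)} = \frac{1}{1814409 + 4823180 \cdot 2167347} = \frac{1}{1814409 + 10453504703460} = \frac{1}{10453506517869}$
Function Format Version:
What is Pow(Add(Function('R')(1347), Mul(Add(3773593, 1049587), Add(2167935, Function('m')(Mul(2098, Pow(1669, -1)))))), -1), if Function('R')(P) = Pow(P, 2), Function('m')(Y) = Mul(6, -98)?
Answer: Rational(1, 10453506517869) ≈ 9.5662e-14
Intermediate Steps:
Function('m')(Y) = -588
Pow(Add(Function('R')(1347), Mul(Add(3773593, 1049587), Add(2167935, Function('m')(Mul(2098, Pow(1669, -1)))))), -1) = Pow(Add(Pow(1347, 2), Mul(Add(3773593, 1049587), Add(2167935, -588))), -1) = Pow(Add(1814409, Mul(4823180, 2167347)), -1) = Pow(Add(1814409, 10453504703460), -1) = Pow(10453506517869, -1) = Rational(1, 10453506517869)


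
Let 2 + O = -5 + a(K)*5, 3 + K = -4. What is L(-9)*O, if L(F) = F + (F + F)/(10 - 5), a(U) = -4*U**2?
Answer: 62181/5 ≈ 12436.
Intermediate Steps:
K = -7 (K = -3 - 4 = -7)
L(F) = 7*F/5 (L(F) = F + (2*F)/5 = F + (2*F)*(1/5) = F + 2*F/5 = 7*F/5)
O = -987 (O = -2 + (-5 - 4*(-7)**2*5) = -2 + (-5 - 4*49*5) = -2 + (-5 - 196*5) = -2 + (-5 - 980) = -2 - 985 = -987)
L(-9)*O = ((7/5)*(-9))*(-987) = -63/5*(-987) = 62181/5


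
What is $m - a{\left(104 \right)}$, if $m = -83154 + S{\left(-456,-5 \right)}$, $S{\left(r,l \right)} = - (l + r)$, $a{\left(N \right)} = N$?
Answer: $-82797$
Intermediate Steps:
$S{\left(r,l \right)} = - l - r$
$m = -82693$ ($m = -83154 - -461 = -83154 + \left(5 + 456\right) = -83154 + 461 = -82693$)
$m - a{\left(104 \right)} = -82693 - 104 = -82797$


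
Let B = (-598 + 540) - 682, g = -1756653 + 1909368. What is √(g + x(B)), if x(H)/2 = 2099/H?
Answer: √20905906870/370 ≈ 390.78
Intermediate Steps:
g = 152715
B = -740 (B = -58 - 682 = -740)
x(H) = 4198/H (x(H) = 2*(2099/H) = 4198/H)
√(g + x(B)) = √(152715 + 4198/(-740)) = √(152715 + 4198*(-1/740)) = √(152715 - 2099/370) = √(56502451/370) = √20905906870/370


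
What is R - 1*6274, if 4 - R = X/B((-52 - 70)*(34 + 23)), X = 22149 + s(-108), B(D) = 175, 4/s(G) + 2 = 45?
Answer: -48134161/7525 ≈ -6396.6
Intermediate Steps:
s(G) = 4/43 (s(G) = 4/(-2 + 45) = 4/43)
X = 952411/43 (X = 22149 + 4/43 = 952411/43 ≈ 22149.)
R = -922311/7525 (R = 4 - 952411/(43*175) = 4 - 1*952411/7525 = 4 - 952411/7525 = -922311/7525 ≈ -122.57)
R - 1*6274 = -922311/7525 - 1*6274 = -922311/7525 - 6274 = -48134161/7525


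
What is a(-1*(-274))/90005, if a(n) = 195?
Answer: 39/18001 ≈ 0.0021665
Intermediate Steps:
a(-1*(-274))/90005 = 195/90005 = 195*(1/90005) = 39/18001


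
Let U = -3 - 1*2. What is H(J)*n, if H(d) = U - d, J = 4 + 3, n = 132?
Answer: -1584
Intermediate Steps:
J = 7
U = -5 (U = -3 - 2 = -5)
H(d) = -5 - d
H(J)*n = (-5 - 1*7)*132 = (-5 - 7)*132 = -12*132 = -1584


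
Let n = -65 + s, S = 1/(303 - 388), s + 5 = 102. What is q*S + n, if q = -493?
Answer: 189/5 ≈ 37.800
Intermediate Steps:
s = 97 (s = -5 + 102 = 97)
S = -1/85 (S = 1/(-85) = -1/85 ≈ -0.011765)
n = 32 (n = -65 + 97 = 32)
q*S + n = -493*(-1/85) + 32 = 29/5 + 32 = 189/5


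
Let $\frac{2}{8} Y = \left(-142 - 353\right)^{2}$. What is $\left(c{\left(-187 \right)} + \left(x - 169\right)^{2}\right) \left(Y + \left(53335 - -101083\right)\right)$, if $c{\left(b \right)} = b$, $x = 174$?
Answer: $-183791916$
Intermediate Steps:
$Y = 980100$ ($Y = 4 \left(-142 - 353\right)^{2} = 4 \left(-495\right)^{2} = 4 \cdot 245025 = 980100$)
$\left(c{\left(-187 \right)} + \left(x - 169\right)^{2}\right) \left(Y + \left(53335 - -101083\right)\right) = \left(-187 + \left(174 - 169\right)^{2}\right) \left(980100 + \left(53335 - -101083\right)\right) = \left(-187 + 5^{2}\right) \left(980100 + \left(53335 + 101083\right)\right) = \left(-187 + 25\right) \left(980100 + 154418\right) = \left(-162\right) 1134518 = -183791916$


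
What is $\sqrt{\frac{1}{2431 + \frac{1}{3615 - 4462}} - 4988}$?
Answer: $\frac{i \sqrt{146858887307819}}{171588} \approx 70.626 i$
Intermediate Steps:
$\sqrt{\frac{1}{2431 + \frac{1}{3615 - 4462}} - 4988} = \sqrt{\frac{1}{2431 + \frac{1}{-847}} - 4988} = \sqrt{\frac{1}{2431 - \frac{1}{847}} - 4988} = \sqrt{\frac{1}{\frac{2059056}{847}} - 4988} = \sqrt{\frac{847}{2059056} - 4988} = \sqrt{- \frac{10270570481}{2059056}} = \frac{i \sqrt{146858887307819}}{171588}$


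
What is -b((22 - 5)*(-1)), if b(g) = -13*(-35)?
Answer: -455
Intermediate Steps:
b(g) = 455
-b((22 - 5)*(-1)) = -1*455 = -455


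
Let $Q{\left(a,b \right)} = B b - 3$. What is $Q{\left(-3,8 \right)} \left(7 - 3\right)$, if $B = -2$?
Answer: $-76$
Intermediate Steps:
$Q{\left(a,b \right)} = -3 - 2 b$ ($Q{\left(a,b \right)} = - 2 b - 3 = -3 - 2 b$)
$Q{\left(-3,8 \right)} \left(7 - 3\right) = \left(-3 - 16\right) \left(7 - 3\right) = \left(-19\right) 4 = -76$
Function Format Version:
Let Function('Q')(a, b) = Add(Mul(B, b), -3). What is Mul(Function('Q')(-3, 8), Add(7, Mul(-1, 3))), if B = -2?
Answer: -76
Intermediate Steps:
Function('Q')(a, b) = Add(-3, Mul(-2, b)) (Function('Q')(a, b) = Add(Mul(-2, b), -3) = Add(-3, Mul(-2, b)))
Mul(Function('Q')(-3, 8), Add(7, Mul(-1, 3))) = Mul(Add(-3, Mul(-2, 8)), Add(7, Mul(-1, 3))) = Mul(Add(-3, -16), Add(7, -3)) = Mul(-19, 4) = -76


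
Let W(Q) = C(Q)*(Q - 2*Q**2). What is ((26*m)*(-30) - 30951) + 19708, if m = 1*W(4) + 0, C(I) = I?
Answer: 76117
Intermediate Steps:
W(Q) = Q*(Q - 2*Q**2)
m = -112 (m = 1*(4**2*(1 - 2*4)) + 0 = 1*(16*(1 - 8)) + 0 = 1*(16*(-7)) + 0 = 1*(-112) + 0 = -112 + 0 = -112)
((26*m)*(-30) - 30951) + 19708 = ((26*(-112))*(-30) - 30951) + 19708 = (-2912*(-30) - 30951) + 19708 = (87360 - 30951) + 19708 = 56409 + 19708 = 76117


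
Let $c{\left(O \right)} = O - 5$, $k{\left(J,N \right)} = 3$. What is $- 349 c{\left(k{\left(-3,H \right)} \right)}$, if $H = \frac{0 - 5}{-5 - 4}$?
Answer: $698$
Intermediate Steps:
$H = \frac{5}{9}$ ($H = - \frac{5}{-9} = \left(-5\right) \left(- \frac{1}{9}\right) = \frac{5}{9} \approx 0.55556$)
$c{\left(O \right)} = -5 + O$ ($c{\left(O \right)} = O - 5 = -5 + O$)
$- 349 c{\left(k{\left(-3,H \right)} \right)} = - 349 \left(-5 + 3\right) = \left(-349\right) \left(-2\right) = 698$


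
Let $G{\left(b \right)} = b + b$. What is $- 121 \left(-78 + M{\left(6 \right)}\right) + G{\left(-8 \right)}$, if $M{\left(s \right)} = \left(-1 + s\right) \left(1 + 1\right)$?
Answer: $8212$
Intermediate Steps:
$M{\left(s \right)} = -2 + 2 s$ ($M{\left(s \right)} = \left(-1 + s\right) 2 = -2 + 2 s$)
$G{\left(b \right)} = 2 b$
$- 121 \left(-78 + M{\left(6 \right)}\right) + G{\left(-8 \right)} = - 121 \left(-78 + \left(-2 + 2 \cdot 6\right)\right) + 2 \left(-8\right) = - 121 \left(-78 + \left(-2 + 12\right)\right) - 16 = - 121 \left(-78 + 10\right) - 16 = \left(-121\right) \left(-68\right) - 16 = 8228 - 16 = 8212$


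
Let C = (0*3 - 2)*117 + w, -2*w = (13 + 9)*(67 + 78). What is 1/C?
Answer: -1/1829 ≈ -0.00054675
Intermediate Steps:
w = -1595 (w = -(13 + 9)*(67 + 78)/2 = -11*145 = -½*3190 = -1595)
C = -1829 (C = (0*3 - 2)*117 - 1595 = (0 - 2)*117 - 1595 = -2*117 - 1595 = -234 - 1595 = -1829)
1/C = 1/(-1829) = -1/1829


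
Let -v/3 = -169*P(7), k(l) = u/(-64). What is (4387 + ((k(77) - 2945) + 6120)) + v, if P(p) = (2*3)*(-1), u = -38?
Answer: 144659/32 ≈ 4520.6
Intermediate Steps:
P(p) = -6 (P(p) = 6*(-1) = -6)
k(l) = 19/32 (k(l) = -38/(-64) = -38*(-1/64) = 19/32)
v = -3042 (v = -(-507)*(-6) = -3*1014 = -3042)
(4387 + ((k(77) - 2945) + 6120)) + v = (4387 + ((19/32 - 2945) + 6120)) - 3042 = (4387 + (-94221/32 + 6120)) - 3042 = (4387 + 101619/32) - 3042 = 242003/32 - 3042 = 144659/32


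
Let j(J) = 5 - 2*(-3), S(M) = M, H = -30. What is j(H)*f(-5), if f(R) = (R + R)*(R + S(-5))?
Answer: 1100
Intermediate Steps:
f(R) = 2*R*(-5 + R) (f(R) = (R + R)*(R - 5) = (2*R)*(-5 + R) = 2*R*(-5 + R))
j(J) = 11 (j(J) = 5 + 6 = 11)
j(H)*f(-5) = 11*(2*(-5)*(-5 - 5)) = 11*(2*(-5)*(-10)) = 11*100 = 1100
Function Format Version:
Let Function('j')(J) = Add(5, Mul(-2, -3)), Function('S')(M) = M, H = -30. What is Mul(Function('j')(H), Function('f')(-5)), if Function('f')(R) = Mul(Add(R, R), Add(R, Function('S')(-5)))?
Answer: 1100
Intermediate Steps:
Function('f')(R) = Mul(2, R, Add(-5, R)) (Function('f')(R) = Mul(Add(R, R), Add(R, -5)) = Mul(Mul(2, R), Add(-5, R)) = Mul(2, R, Add(-5, R)))
Function('j')(J) = 11 (Function('j')(J) = Add(5, 6) = 11)
Mul(Function('j')(H), Function('f')(-5)) = Mul(11, Mul(2, -5, Add(-5, -5))) = Mul(11, Mul(2, -5, -10)) = Mul(11, 100) = 1100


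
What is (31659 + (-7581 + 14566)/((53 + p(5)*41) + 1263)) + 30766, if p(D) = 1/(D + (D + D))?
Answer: 1234933700/19781 ≈ 62430.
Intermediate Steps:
p(D) = 1/(3*D) (p(D) = 1/(D + 2*D) = 1/(3*D))
(31659 + (-7581 + 14566)/((53 + p(5)*41) + 1263)) + 30766 = (31659 + (-7581 + 14566)/((53 + ((1/3)/5)*41) + 1263)) + 30766 = (31659 + 6985/((53 + ((1/3)*(1/5))*41) + 1263)) + 30766 = (31659 + 6985/((53 + (1/15)*41) + 1263)) + 30766 = (31659 + 6985/((53 + 41/15) + 1263)) + 30766 = (31659 + 6985/(836/15 + 1263)) + 30766 = (31659 + 6985/(19781/15)) + 30766 = (31659 + 6985*(15/19781)) + 30766 = (31659 + 104775/19781) + 30766 = 626351454/19781 + 30766 = 1234933700/19781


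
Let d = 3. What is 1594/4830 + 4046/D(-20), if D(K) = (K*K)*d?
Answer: 357583/96600 ≈ 3.7017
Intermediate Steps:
D(K) = 3*K² (D(K) = (K*K)*3 = K²*3 = 3*K²)
1594/4830 + 4046/D(-20) = 1594/4830 + 4046/((3*(-20)²)) = 1594*(1/4830) + 4046/((3*400)) = 797/2415 + 4046/1200 = 797/2415 + 4046*(1/1200) = 797/2415 + 2023/600 = 357583/96600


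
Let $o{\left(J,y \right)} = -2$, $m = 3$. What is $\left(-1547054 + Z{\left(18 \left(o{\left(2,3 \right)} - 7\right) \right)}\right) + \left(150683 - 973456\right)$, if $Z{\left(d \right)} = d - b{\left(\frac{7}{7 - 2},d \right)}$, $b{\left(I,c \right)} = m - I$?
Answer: $- \frac{11849953}{5} \approx -2.37 \cdot 10^{6}$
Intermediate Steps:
$b{\left(I,c \right)} = 3 - I$
$Z{\left(d \right)} = - \frac{8}{5} + d$ ($Z{\left(d \right)} = d - \left(3 - \frac{7}{7 - 2}\right) = d - \left(3 - \frac{7}{5}\right) = d - \frac{8}{5} = - \frac{8}{5} + d$)
$\left(-1547054 + Z{\left(18 \left(o{\left(2,3 \right)} - 7\right) \right)}\right) + \left(150683 - 973456\right) = \left(-1547054 + \left(- \frac{8}{5} + 18 \left(-2 - 7\right)\right)\right) + \left(150683 - 973456\right) = \left(-1547054 + \left(- \frac{8}{5} + 18 \left(-9\right)\right)\right) + \left(150683 - 973456\right) = \left(-1547054 - \frac{818}{5}\right) - 822773 = - \frac{7736088}{5} - 822773 = - \frac{11849953}{5}$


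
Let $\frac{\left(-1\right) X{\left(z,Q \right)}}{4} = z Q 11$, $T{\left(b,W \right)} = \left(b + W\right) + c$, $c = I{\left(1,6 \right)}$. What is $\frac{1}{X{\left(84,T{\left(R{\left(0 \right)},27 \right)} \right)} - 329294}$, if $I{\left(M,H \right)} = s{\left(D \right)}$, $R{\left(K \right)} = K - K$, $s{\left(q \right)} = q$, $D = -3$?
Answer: $- \frac{1}{417998} \approx -2.3924 \cdot 10^{-6}$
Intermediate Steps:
$R{\left(K \right)} = 0$
$I{\left(M,H \right)} = -3$
$c = -3$
$T{\left(b,W \right)} = -3 + W + b$ ($T{\left(b,W \right)} = \left(b + W\right) - 3 = \left(W + b\right) - 3 = -3 + W + b$)
$X{\left(z,Q \right)} = - 44 Q z$ ($X{\left(z,Q \right)} = - 4 z Q 11 = - 4 Q z 11 = - 4 \cdot 11 Q z = - 44 Q z$)
$\frac{1}{X{\left(84,T{\left(R{\left(0 \right)},27 \right)} \right)} - 329294} = \frac{1}{\left(-44\right) \left(-3 + 27 + 0\right) 84 - 329294} = \frac{1}{\left(-44\right) 24 \cdot 84 - 329294} = \frac{1}{-88704 - 329294} = \frac{1}{-417998} = - \frac{1}{417998}$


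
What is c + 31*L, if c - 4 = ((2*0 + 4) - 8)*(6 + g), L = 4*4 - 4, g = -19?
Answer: 428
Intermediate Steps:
L = 12 (L = 16 - 4 = 12)
c = 56 (c = 4 + ((2*0 + 4) - 8)*(6 - 19) = 4 + ((0 + 4) - 8)*(-13) = 4 + (4 - 8)*(-13) = 4 - 4*(-13) = 4 + 52 = 56)
c + 31*L = 56 + 31*12 = 56 + 372 = 428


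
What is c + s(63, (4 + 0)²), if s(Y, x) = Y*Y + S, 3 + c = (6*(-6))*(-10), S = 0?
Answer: 4326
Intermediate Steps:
c = 357 (c = -3 + (6*(-6))*(-10) = -3 - 36*(-10) = -3 + 360 = 357)
s(Y, x) = Y² (s(Y, x) = Y*Y + 0 = Y² + 0 = Y²)
c + s(63, (4 + 0)²) = 357 + 63² = 357 + 3969 = 4326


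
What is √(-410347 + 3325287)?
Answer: 2*√728735 ≈ 1707.3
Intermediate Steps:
√(-410347 + 3325287) = √2914940 = 2*√728735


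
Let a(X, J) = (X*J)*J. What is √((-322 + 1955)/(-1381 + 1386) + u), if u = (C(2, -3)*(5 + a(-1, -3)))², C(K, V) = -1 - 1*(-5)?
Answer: √14565/5 ≈ 24.137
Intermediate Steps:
C(K, V) = 4 (C(K, V) = -1 + 5 = 4)
a(X, J) = X*J² (a(X, J) = (J*X)*J = X*J²)
u = 256 (u = (4*(5 - 1*(-3)²))² = (4*(5 - 1*9))² = (4*(5 - 9))² = (4*(-4))² = (-16)² = 256)
√((-322 + 1955)/(-1381 + 1386) + u) = √((-322 + 1955)/(-1381 + 1386) + 256) = √(1633/5 + 256) = √(2913/5) = √14565/5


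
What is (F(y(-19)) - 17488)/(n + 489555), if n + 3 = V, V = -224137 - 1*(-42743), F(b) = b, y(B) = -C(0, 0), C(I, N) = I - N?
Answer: -8744/154079 ≈ -0.056750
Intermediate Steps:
y(B) = 0 (y(B) = -(0 - 1*0) = -(0 + 0) = -1*0 = 0)
V = -181394 (V = -224137 + 42743 = -181394)
n = -181397 (n = -3 - 181394 = -181397)
(F(y(-19)) - 17488)/(n + 489555) = (0 - 17488)/(-181397 + 489555) = -17488/308158 = -17488*1/308158 = -8744/154079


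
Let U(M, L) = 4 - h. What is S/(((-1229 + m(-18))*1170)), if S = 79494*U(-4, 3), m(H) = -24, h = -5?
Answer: -39747/81445 ≈ -0.48802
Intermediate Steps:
U(M, L) = 9 (U(M, L) = 4 - 1*(-5) = 4 + 5 = 9)
S = 715446 (S = 79494*9 = 715446)
S/(((-1229 + m(-18))*1170)) = 715446/(((-1229 - 24)*1170)) = 715446/((-1253*1170)) = 715446/(-1466010) = 715446*(-1/1466010) = -39747/81445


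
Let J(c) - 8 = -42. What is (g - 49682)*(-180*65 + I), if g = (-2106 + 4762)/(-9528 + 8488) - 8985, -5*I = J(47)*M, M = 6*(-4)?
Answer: 226202811636/325 ≈ 6.9601e+8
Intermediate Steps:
M = -24
J(c) = -34 (J(c) = 8 - 42 = -34)
I = -816/5 (I = -(-34)*(-24)/5 = -⅕*816 = -816/5 ≈ -163.20)
g = -584191/65 (g = 2656/(-1040) - 8985 = 2656*(-1/1040) - 8985 = -166/65 - 8985 = -584191/65 ≈ -8987.5)
(g - 49682)*(-180*65 + I) = (-584191/65 - 49682)*(-180*65 - 816/5) = -3813521*(-11700 - 816/5)/65 = -3813521/65*(-59316/5) = 226202811636/325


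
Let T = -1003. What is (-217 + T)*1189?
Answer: -1450580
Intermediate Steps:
(-217 + T)*1189 = (-217 - 1003)*1189 = -1220*1189 = -1450580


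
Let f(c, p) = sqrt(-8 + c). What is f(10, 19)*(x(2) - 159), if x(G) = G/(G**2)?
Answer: -317*sqrt(2)/2 ≈ -224.15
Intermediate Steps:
x(G) = 1/G (x(G) = G/G**2 = 1/G)
f(10, 19)*(x(2) - 159) = sqrt(-8 + 10)*(1/2 - 159) = sqrt(2)*(1/2 - 159) = sqrt(2)*(-317/2) = -317*sqrt(2)/2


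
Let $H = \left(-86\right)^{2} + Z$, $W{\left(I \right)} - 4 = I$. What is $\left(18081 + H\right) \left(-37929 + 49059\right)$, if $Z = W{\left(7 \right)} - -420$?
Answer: $288356040$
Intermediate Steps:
$W{\left(I \right)} = 4 + I$
$Z = 431$ ($Z = \left(4 + 7\right) - -420 = 11 + 420 = 431$)
$H = 7827$ ($H = \left(-86\right)^{2} + 431 = 7396 + 431 = 7827$)
$\left(18081 + H\right) \left(-37929 + 49059\right) = \left(18081 + 7827\right) \left(-37929 + 49059\right) = 25908 \cdot 11130 = 288356040$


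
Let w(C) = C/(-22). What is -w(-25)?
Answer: -25/22 ≈ -1.1364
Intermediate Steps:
w(C) = -C/22 (w(C) = C*(-1/22) = -C/22)
-w(-25) = -(-1)*(-25)/22 = -1*25/22 = -25/22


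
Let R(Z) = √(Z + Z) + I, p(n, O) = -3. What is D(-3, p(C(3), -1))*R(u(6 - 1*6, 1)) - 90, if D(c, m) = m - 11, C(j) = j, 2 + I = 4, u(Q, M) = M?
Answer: -118 - 14*√2 ≈ -137.80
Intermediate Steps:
I = 2 (I = -2 + 4 = 2)
D(c, m) = -11 + m
R(Z) = 2 + √2*√Z (R(Z) = √(Z + Z) + 2 = √(2*Z) + 2 = √2*√Z + 2 = 2 + √2*√Z)
D(-3, p(C(3), -1))*R(u(6 - 1*6, 1)) - 90 = (-11 - 3)*(2 + √2*√1) - 90 = -14*(2 + √2*1) - 90 = -14*(2 + √2) - 90 = (-28 - 14*√2) - 90 = -118 - 14*√2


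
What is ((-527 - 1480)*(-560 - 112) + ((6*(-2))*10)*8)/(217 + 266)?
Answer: 449248/161 ≈ 2790.4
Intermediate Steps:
((-527 - 1480)*(-560 - 112) + ((6*(-2))*10)*8)/(217 + 266) = (-2007*(-672) - 12*10*8)/483 = (1348704 - 120*8)*(1/483) = (1348704 - 960)*(1/483) = 1347744*(1/483) = 449248/161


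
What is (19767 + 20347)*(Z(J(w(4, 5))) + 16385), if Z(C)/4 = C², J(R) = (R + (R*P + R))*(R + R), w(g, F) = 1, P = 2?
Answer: 667537074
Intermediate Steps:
J(R) = 8*R² (J(R) = (R + (R*2 + R))*(R + R) = (R + (2*R + R))*(2*R) = (R + 3*R)*(2*R) = (4*R)*(2*R) = 8*R²)
Z(C) = 4*C²
(19767 + 20347)*(Z(J(w(4, 5))) + 16385) = (19767 + 20347)*(4*(8*1²)² + 16385) = 40114*(4*(8*1)² + 16385) = 40114*(4*8² + 16385) = 40114*(4*64 + 16385) = 40114*(256 + 16385) = 40114*16641 = 667537074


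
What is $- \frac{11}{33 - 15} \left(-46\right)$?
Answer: $\frac{253}{9} \approx 28.111$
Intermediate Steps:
$- \frac{11}{33 - 15} \left(-46\right) = - \frac{11}{18} \left(-46\right) = \left(-11\right) \frac{1}{18} \left(-46\right) = \left(- \frac{11}{18}\right) \left(-46\right) = \frac{253}{9}$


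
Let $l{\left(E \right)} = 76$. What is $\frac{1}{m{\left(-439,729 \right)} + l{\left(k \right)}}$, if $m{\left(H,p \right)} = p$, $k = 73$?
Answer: $\frac{1}{805} \approx 0.0012422$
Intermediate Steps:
$\frac{1}{m{\left(-439,729 \right)} + l{\left(k \right)}} = \frac{1}{729 + 76} = \frac{1}{805}$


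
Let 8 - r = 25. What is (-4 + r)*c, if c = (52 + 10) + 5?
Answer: -1407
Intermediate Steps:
r = -17 (r = 8 - 1*25 = 8 - 25 = -17)
c = 67 (c = 62 + 5 = 67)
(-4 + r)*c = (-4 - 17)*67 = -21*67 = -1407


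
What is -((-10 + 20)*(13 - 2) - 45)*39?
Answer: -2535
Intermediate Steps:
-((-10 + 20)*(13 - 2) - 45)*39 = -(10*11 - 45)*39 = -(110 - 45)*39 = -65*39 = -1*2535 = -2535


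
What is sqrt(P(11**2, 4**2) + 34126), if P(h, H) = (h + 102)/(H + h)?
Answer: sqrt(640541445)/137 ≈ 184.74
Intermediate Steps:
P(h, H) = (102 + h)/(H + h)
sqrt(P(11**2, 4**2) + 34126) = sqrt((102 + 11**2)/(4**2 + 11**2) + 34126) = sqrt((102 + 121)/(16 + 121) + 34126) = sqrt(223/137 + 34126) = sqrt(4675485/137) = sqrt(640541445)/137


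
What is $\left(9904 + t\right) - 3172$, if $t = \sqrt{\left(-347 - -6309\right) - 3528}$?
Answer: $6732 + \sqrt{2434} \approx 6781.3$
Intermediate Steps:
$t = \sqrt{2434}$ ($t = \sqrt{\left(-347 + 6309\right) - 3528} = \sqrt{5962 - 3528} = \sqrt{2434} \approx 49.336$)
$\left(9904 + t\right) - 3172 = \left(9904 + \sqrt{2434}\right) - 3172 = 6732 + \sqrt{2434}$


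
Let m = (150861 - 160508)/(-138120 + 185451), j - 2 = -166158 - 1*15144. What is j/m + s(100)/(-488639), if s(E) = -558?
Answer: 4193065161264726/4713900433 ≈ 8.8951e+5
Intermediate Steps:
j = -181300 (j = 2 + (-166158 - 1*15144) = 2 + (-166158 - 15144) = 2 - 181302 = -181300)
m = -9647/47331 ≈ -0.20382
j/m + s(100)/(-488639) = -181300/(-9647/47331) - 558/(-488639) = -181300*(-47331/9647) - 558*(-1/488639) = 8581110300/9647 + 558/488639 = 4193065161264726/4713900433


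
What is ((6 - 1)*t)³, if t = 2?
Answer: 1000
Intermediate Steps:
((6 - 1)*t)³ = ((6 - 1)*2)³ = (5*2)³ = 10³ = 1000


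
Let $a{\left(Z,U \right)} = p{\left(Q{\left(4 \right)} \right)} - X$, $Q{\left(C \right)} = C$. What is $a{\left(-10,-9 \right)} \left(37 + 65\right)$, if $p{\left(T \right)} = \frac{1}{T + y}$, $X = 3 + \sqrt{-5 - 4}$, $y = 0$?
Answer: $- \frac{561}{2} - 306 i \approx -280.5 - 306.0 i$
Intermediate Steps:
$X = 3 + 3 i$ ($X = 3 + \sqrt{-9} = 3 + 3 i \approx 3.0 + 3.0 i$)
$p{\left(T \right)} = \frac{1}{T}$ ($p{\left(T \right)} = \frac{1}{T + 0} = \frac{1}{T}$)
$a{\left(Z,U \right)} = - \frac{11}{4} - 3 i$ ($a{\left(Z,U \right)} = \frac{1}{4} - \left(3 + 3 i\right) = - \frac{11}{4} - 3 i$)
$a{\left(-10,-9 \right)} \left(37 + 65\right) = \left(- \frac{11}{4} - 3 i\right) \left(37 + 65\right) = \left(- \frac{11}{4} - 3 i\right) 102 = - \frac{561}{2} - 306 i$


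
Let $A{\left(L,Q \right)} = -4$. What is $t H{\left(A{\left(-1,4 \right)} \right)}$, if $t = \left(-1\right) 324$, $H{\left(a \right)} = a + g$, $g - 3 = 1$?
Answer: $0$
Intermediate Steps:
$g = 4$ ($g = 3 + 1 = 4$)
$H{\left(a \right)} = 4 + a$ ($H{\left(a \right)} = a + 4 = 4 + a$)
$t = -324$
$t H{\left(A{\left(-1,4 \right)} \right)} = - 324 \left(4 - 4\right) = \left(-324\right) 0 = 0$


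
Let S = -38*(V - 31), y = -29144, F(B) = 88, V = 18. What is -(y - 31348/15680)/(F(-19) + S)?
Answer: 114252317/2281440 ≈ 50.079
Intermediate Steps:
S = 494 (S = -38*(18 - 31) = -38*(-13) = 494)
-(y - 31348/15680)/(F(-19) + S) = -(-29144 - 31348/15680)/(88 + 494) = -(-29144 - 31348*1/15680)/582 = -(-29144 - 7837/3920)/582 = -(-114252317)/(3920*582) = -1*(-114252317/2281440) = 114252317/2281440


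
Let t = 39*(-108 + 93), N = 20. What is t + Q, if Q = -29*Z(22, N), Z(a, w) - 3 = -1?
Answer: -643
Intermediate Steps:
Z(a, w) = 2 (Z(a, w) = 3 - 1 = 2)
Q = -58 (Q = -29*2 = -58)
t = -585 (t = 39*(-15) = -585)
t + Q = -585 - 58 = -643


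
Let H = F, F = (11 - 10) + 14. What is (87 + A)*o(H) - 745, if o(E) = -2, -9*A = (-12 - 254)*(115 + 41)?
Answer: -30421/3 ≈ -10140.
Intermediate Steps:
A = 13832/3 (A = -(-12 - 254)*(115 + 41)/9 = -(-266)*156/9 = -1/9*(-41496) = 13832/3 ≈ 4610.7)
F = 15 (F = 1 + 14 = 15)
H = 15
(87 + A)*o(H) - 745 = (87 + 13832/3)*(-2) - 745 = (14093/3)*(-2) - 745 = -28186/3 - 745 = -30421/3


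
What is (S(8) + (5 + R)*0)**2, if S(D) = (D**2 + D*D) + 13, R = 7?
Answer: 19881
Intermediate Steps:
S(D) = 13 + 2*D**2 (S(D) = (D**2 + D**2) + 13 = 2*D**2 + 13 = 13 + 2*D**2)
(S(8) + (5 + R)*0)**2 = ((13 + 2*8**2) + (5 + 7)*0)**2 = ((13 + 2*64) + 12*0)**2 = ((13 + 128) + 0)**2 = (141 + 0)**2 = 141**2 = 19881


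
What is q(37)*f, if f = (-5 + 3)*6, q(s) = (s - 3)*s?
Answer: -15096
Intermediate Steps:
q(s) = s*(-3 + s) (q(s) = (-3 + s)*s = s*(-3 + s))
f = -12 (f = -2*6 = -12)
q(37)*f = (37*(-3 + 37))*(-12) = (37*34)*(-12) = 1258*(-12) = -15096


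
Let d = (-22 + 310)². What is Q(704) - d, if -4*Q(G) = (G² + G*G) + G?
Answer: -330928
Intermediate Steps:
Q(G) = -G²/2 - G/4 (Q(G) = -((G² + G*G) + G)/4 = -((G² + G²) + G)/4 = -(2*G² + G)/4 = -(G + 2*G²)/4 = -G²/2 - G/4)
d = 82944 (d = 288² = 82944)
Q(704) - d = -¼*704*(1 + 2*704) - 1*82944 = -¼*704*(1 + 1408) - 82944 = -¼*704*1409 - 82944 = -247984 - 82944 = -330928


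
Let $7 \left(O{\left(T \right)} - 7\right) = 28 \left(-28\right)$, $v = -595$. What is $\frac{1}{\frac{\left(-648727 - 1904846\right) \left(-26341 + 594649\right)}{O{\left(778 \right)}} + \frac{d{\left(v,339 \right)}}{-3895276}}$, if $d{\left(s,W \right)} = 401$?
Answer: $\frac{19476380}{269185081774825499} \approx 7.2353 \cdot 10^{-11}$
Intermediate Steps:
$O{\left(T \right)} = -105$ ($O{\left(T \right)} = 7 + \frac{28 \left(-28\right)}{7} = 7 + \frac{1}{7} \left(-784\right) = 7 - 112 = -105$)
$\frac{1}{\frac{\left(-648727 - 1904846\right) \left(-26341 + 594649\right)}{O{\left(778 \right)}} + \frac{d{\left(v,339 \right)}}{-3895276}} = \frac{1}{\frac{\left(-648727 - 1904846\right) \left(-26341 + 594649\right)}{-105} + \frac{401}{-3895276}} = \frac{1}{\left(-2553573\right) 568308 \left(- \frac{1}{105}\right) + 401 \left(- \frac{1}{3895276}\right)} = \frac{1}{\left(-1451215964484\right) \left(- \frac{1}{105}\right) - \frac{401}{3895276}} = \frac{1}{\frac{483738654828}{35} - \frac{401}{3895276}} = \frac{1}{\frac{269185081774825499}{19476380}} = \frac{19476380}{269185081774825499}$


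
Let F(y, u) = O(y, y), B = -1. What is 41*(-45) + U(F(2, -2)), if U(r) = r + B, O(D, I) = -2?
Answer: -1848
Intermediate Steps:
F(y, u) = -2
U(r) = -1 + r (U(r) = r - 1 = -1 + r)
41*(-45) + U(F(2, -2)) = 41*(-45) + (-1 - 2) = -1845 - 3 = -1848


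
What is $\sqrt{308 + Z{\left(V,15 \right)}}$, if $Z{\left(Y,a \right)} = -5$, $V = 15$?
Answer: $\sqrt{303} \approx 17.407$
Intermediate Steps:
$\sqrt{308 + Z{\left(V,15 \right)}} = \sqrt{308 - 5} = \sqrt{303}$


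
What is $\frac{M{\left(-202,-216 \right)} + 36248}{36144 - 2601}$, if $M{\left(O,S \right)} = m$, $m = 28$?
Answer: $\frac{12092}{11181} \approx 1.0815$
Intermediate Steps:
$M{\left(O,S \right)} = 28$
$\frac{M{\left(-202,-216 \right)} + 36248}{36144 - 2601} = \frac{28 + 36248}{36144 - 2601} = \frac{36276}{33543} = 36276 \cdot \frac{1}{33543} = \frac{12092}{11181}$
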